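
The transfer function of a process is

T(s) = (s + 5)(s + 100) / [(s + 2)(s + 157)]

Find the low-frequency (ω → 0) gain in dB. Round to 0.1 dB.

T(0) = 1·5·100 / (2·157) ≈ 1.5924
20 log₁₀(1.5924) ≈ 4.04 dB

4.0 dB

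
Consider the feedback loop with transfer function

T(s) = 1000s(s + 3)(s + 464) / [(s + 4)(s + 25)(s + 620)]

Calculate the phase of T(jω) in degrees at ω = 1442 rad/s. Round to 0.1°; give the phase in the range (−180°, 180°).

At s = jω = j1442:
zero (s+3): 3 + j1442 → |·| = √(3²+1442²) = √2079373 ≈ 1442, ∠ = arctan(1442/3) ≈ 89.88°
zero (s+464): 464 + j1442 → |·| = √(464²+1442²) = √2294660 ≈ 1514.8, ∠ = arctan(1442/464) ≈ 72.16°
zero at origin: s = j1442 → |·| = 1442, ∠ = 90.00°
pole (s+4): 4 + j1442 → |·| = √(4²+1442²) = √2079380 ≈ 1442, ∠ = arctan(1442/4) ≈ 89.84°
pole (s+25): 25 + j1442 → |·| = √(25²+1442²) = √2079989 ≈ 1442.2, ∠ = arctan(1442/25) ≈ 89.01°
pole (s+620): 620 + j1442 → |·| = √(620²+1442²) = √2463764 ≈ 1569.6, ∠ = arctan(1442/620) ≈ 66.73°
∠T = 252.04° − 245.58° = 6.46°

6.5°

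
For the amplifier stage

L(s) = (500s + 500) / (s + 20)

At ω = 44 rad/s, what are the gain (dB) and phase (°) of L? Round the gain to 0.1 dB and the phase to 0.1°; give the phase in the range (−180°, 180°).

Substitute s = j44:
Numerator: 500(j44) + 500 = 500 + j22000
Denominator: (j44) + 20 = 20 + j44
|N| = √(500² + 22000²) ≈ 22006, ∠N ≈ 88.70°
|D| = √(20² + 44²) ≈ 48.332, ∠D ≈ 65.56°
|L| = 22006 / 48.332 ≈ 455.31
Gain = 20 log₁₀(455.31) ≈ 53.17 dB
∠L = 88.70° − 65.56° = 23.14°

53.2 dB, 23.1°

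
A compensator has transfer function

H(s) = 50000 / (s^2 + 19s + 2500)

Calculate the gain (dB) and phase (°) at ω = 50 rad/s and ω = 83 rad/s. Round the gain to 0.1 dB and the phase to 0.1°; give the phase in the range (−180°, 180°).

ω = 50: 34.4 dB, -90.0°; ω = 83: 20.6 dB, -160.2°

At s = jω = j50:
quadratic: (j50)² + 19·j50 + 2500 = 0 + j950 → |·| ≈ 950, ∠ ≈ 90.00°
|H| = 50000 / 950 ≈ 52.632
Gain = 20 log₁₀(52.632) ≈ 34.42 dB
∠H = 0.00° − 90.00° = -90.00°

At s = jω = j83:
quadratic: (j83)² + 19·j83 + 2500 = -4389 + j1577 → |·| ≈ 4663.7, ∠ ≈ 160.24°
|H| = 50000 / 4663.7 ≈ 10.721
Gain = 20 log₁₀(10.721) ≈ 20.60 dB
∠H = 0.00° − 160.24° = -160.24°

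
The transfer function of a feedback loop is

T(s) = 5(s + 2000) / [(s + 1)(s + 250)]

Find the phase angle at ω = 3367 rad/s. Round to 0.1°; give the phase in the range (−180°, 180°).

-116.4°

At s = jω = j3367:
zero (s+2000): 2000 + j3367 → |·| = √(2000²+3367²) = √15336689 ≈ 3916.2, ∠ = arctan(3367/2000) ≈ 59.29°
pole (s+1): 1 + j3367 → |·| = √(1²+3367²) = √11336690 ≈ 3367, ∠ = arctan(3367/1) ≈ 89.98°
pole (s+250): 250 + j3367 → |·| = √(250²+3367²) = √11399189 ≈ 3376.3, ∠ = arctan(3367/250) ≈ 85.75°
∠T = 59.29° − 175.73° = -116.44°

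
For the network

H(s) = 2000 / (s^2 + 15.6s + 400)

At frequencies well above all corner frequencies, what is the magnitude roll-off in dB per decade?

-40 dB/decade

Each pole contributes −20 dB/decade at high frequency; each zero contributes +20 dB/decade.
Net: 0 zero(s) − 2 pole(s) → -40 dB/decade.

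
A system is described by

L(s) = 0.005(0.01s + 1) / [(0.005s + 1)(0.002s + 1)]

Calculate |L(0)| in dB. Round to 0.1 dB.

-46.0 dB

L(0) = 0.005 · 1 / 1 = 0.005
20 log₁₀(0.005) ≈ -46.02 dB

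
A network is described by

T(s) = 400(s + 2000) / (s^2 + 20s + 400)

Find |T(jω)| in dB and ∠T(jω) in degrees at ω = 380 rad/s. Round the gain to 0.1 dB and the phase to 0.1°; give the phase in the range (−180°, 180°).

15.0 dB, -166.2°

At s = jω = j380:
zero (s+2000): 2000 + j380 → |·| = √(2000²+380²) = √4144400 ≈ 2035.8, ∠ = arctan(380/2000) ≈ 10.76°
quadratic: (j380)² + 20·j380 + 400 = -144000 + j7600 → |·| ≈ 1.442e+05, ∠ ≈ 176.98°
|T| = 400 · 2035.8 / 1.442e+05 ≈ 5.6472
Gain = 20 log₁₀(5.6472) ≈ 15.04 dB
∠T = 10.76° − 176.98° = -166.22°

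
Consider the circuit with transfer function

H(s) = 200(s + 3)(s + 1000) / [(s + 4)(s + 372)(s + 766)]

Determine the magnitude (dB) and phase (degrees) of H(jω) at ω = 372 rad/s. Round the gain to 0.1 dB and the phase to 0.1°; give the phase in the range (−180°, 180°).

-6.4 dB, -50.3°

At s = jω = j372:
zero (s+3): 3 + j372 → |·| = √(3²+372²) = √138393 ≈ 372.01, ∠ = arctan(372/3) ≈ 89.54°
zero (s+1000): 1000 + j372 → |·| = √(1000²+372²) = √1138384 ≈ 1067, ∠ = arctan(372/1000) ≈ 20.41°
pole (s+4): 4 + j372 → |·| = √(4²+372²) = √138400 ≈ 372.02, ∠ = arctan(372/4) ≈ 89.38°
pole (s+372): 372 + j372 → |·| = √(372²+372²) = √276768 ≈ 526.09, ∠ = arctan(372/372) ≈ 45.00°
pole (s+766): 766 + j372 → |·| = √(766²+372²) = √725140 ≈ 851.55, ∠ = arctan(372/766) ≈ 25.90°
|H| = 200 · 3.9693e+05 / 1.6666e+08 ≈ 0.47634
Gain = 20 log₁₀(0.47634) ≈ -6.44 dB
∠H = 109.95° − 160.28° = -50.33°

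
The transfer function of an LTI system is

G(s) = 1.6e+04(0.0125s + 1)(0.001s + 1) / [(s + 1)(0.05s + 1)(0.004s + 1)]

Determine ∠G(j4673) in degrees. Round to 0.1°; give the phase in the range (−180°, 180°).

-99.7°

At ω = 4673 rad/s:
zero (1 + j4673·0.0125) = 1 + j58.4125 → |·| ≈ 58.421, ∠ ≈ 89.02°
zero (1 + j4673·0.001) = 1 + j4.673 → |·| ≈ 4.7788, ∠ ≈ 77.92°
pole (1 + j4673·1) = 1 + j4673 → |·| ≈ 4673, ∠ ≈ 89.99°
pole (1 + j4673·0.05) = 1 + j233.65 → |·| ≈ 233.65, ∠ ≈ 89.75°
pole (1 + j4673·0.004) = 1 + j18.692 → |·| ≈ 18.719, ∠ ≈ 86.94°
∠G = (89.02° + 77.92°) − (89.99° + 89.75° + 86.94°) = -99.74°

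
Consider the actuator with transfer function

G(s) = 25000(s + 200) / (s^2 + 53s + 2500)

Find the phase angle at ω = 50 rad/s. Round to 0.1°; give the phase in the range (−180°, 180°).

At s = jω = j50:
zero (s+200): 200 + j50 → |·| = √(200²+50²) = √42500 ≈ 206.16, ∠ = arctan(50/200) ≈ 14.04°
quadratic: (j50)² + 53·j50 + 2500 = 0 + j2650 → |·| ≈ 2650, ∠ ≈ 90.00°
∠G = 14.04° − 90.00° = -75.96°

-76.0°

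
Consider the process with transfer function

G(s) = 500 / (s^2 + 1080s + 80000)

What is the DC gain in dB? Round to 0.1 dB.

-44.1 dB

G(0) = 500 / 80000 = 0.00625
20 log₁₀(0.00625) ≈ -44.08 dB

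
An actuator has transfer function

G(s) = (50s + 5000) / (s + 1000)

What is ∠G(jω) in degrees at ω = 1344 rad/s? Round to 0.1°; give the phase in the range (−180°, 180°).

32.4°

Substitute s = j1344:
Numerator: 50(j1344) + 5000 = 5000 + j67200
Denominator: (j1344) + 1000 = 1000 + j1344
|N| = √(5000² + 67200²) ≈ 67386, ∠N ≈ 85.74°
|D| = √(1000² + 1344²) ≈ 1675.2, ∠D ≈ 53.35°
∠G = 85.74° − 53.35° = 32.39°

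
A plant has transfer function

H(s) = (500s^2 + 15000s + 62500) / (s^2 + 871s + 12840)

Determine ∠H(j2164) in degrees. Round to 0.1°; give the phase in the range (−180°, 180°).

Substitute s = j2164:
Numerator: 500(j2164)^2 + 15000(j2164) + 62500 = -2341385500 + j32460000
Denominator: (j2164)^2 + 871(j2164) + 12840 = -4670056 + j1884844
|N| = √(2341385500² + 32460000²) ≈ 2.3416e+09, ∠N ≈ 179.21°
|D| = √(4670056² + 1884844²) ≈ 5.0361e+06, ∠D ≈ 158.02°
∠H = 179.21° − 158.02° = 21.19°

21.2°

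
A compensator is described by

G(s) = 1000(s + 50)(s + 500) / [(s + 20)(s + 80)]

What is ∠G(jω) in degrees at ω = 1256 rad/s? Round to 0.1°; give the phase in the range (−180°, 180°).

-19.4°

At s = jω = j1256:
zero (s+50): 50 + j1256 → |·| = √(50²+1256²) = √1580036 ≈ 1257, ∠ = arctan(1256/50) ≈ 87.72°
zero (s+500): 500 + j1256 → |·| = √(500²+1256²) = √1827536 ≈ 1351.9, ∠ = arctan(1256/500) ≈ 68.29°
pole (s+20): 20 + j1256 → |·| = √(20²+1256²) = √1577936 ≈ 1256.2, ∠ = arctan(1256/20) ≈ 89.09°
pole (s+80): 80 + j1256 → |·| = √(80²+1256²) = √1583936 ≈ 1258.5, ∠ = arctan(1256/80) ≈ 86.36°
∠G = 156.01° − 175.45° = -19.44°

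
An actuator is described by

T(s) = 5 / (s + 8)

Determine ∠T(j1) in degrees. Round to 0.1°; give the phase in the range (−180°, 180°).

At s = jω = j1:
pole (s+8): 8 + j1 → |·| = √(8²+1²) = √65 ≈ 8.0623, ∠ = arctan(1/8) ≈ 7.13°
∠T = 0.00° − 7.13° = -7.13°

-7.1°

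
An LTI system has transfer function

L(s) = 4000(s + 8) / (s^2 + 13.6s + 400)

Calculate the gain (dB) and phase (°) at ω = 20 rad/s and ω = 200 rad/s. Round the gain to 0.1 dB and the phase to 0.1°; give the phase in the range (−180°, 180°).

ω = 20: 50.0 dB, -21.8°; ω = 200: 26.1 dB, -88.4°

At s = jω = j20:
zero (s+8): 8 + j20 → |·| = √(8²+20²) = √464 ≈ 21.541, ∠ = arctan(20/8) ≈ 68.20°
quadratic: (j20)² + 13.6·j20 + 400 = 0 + j272 → |·| ≈ 272, ∠ ≈ 90.00°
|L| = 4000 · 21.541 / 272 ≈ 316.78
Gain = 20 log₁₀(316.78) ≈ 50.02 dB
∠L = 68.20° − 90.00° = -21.80°

At s = jω = j200:
zero (s+8): 8 + j200 → |·| = √(8²+200²) = √40064 ≈ 200.16, ∠ = arctan(200/8) ≈ 87.71°
quadratic: (j200)² + 13.6·j200 + 400 = -39600 + j2720 → |·| ≈ 39693, ∠ ≈ 176.07°
|L| = 4000 · 200.16 / 39693 ≈ 20.171
Gain = 20 log₁₀(20.171) ≈ 26.09 dB
∠L = 87.71° − 176.07° = -88.36°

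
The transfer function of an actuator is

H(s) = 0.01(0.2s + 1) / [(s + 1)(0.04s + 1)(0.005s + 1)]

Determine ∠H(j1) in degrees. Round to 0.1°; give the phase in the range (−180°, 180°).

At ω = 1 rad/s:
zero (1 + j1·0.2) = 1 + j0.2 → |·| ≈ 1.0198, ∠ ≈ 11.31°
pole (1 + j1·1) = 1 + j1 → |·| ≈ 1.4142, ∠ ≈ 45.00°
pole (1 + j1·0.04) = 1 + j0.04 → |·| ≈ 1.0008, ∠ ≈ 2.29°
pole (1 + j1·0.005) = 1 + j0.005 → |·| ≈ 1, ∠ ≈ 0.29°
∠H = (11.31°) − (45.00° + 2.29° + 0.29°) = -36.27°

-36.3°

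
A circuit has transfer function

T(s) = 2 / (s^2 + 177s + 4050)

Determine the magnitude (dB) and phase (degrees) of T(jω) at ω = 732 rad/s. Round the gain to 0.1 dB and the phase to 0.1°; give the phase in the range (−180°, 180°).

Substitute s = j732:
Numerator: 2 = 2 + j0
Denominator: (j732)^2 + 177(j732) + 4050 = -531774 + j129564
|N| = √(2² + 0²) ≈ 2, ∠N ≈ 0.00°
|D| = √(531774² + 129564²) ≈ 5.4733e+05, ∠D ≈ 166.31°
|T| = 2 / 5.4733e+05 ≈ 3.6541e-06
Gain = 20 log₁₀(3.6541e-06) ≈ -108.74 dB
∠T = 0.00° − 166.31° = -166.31°

-108.7 dB, -166.3°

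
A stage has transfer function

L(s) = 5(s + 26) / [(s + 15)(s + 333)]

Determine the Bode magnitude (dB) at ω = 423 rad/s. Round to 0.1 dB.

At s = jω = j423:
zero (s+26): 26 + j423 → |·| = √(26²+423²) = √179605 ≈ 423.8, ∠ = arctan(423/26) ≈ 86.48°
pole (s+15): 15 + j423 → |·| = √(15²+423²) = √179154 ≈ 423.27, ∠ = arctan(423/15) ≈ 87.97°
pole (s+333): 333 + j423 → |·| = √(333²+423²) = √289818 ≈ 538.35, ∠ = arctan(423/333) ≈ 51.79°
|L| = 5 · 423.8 / 2.2787e+05 ≈ 0.0092992
Gain = 20 log₁₀(0.0092992) ≈ -40.63 dB

-40.6 dB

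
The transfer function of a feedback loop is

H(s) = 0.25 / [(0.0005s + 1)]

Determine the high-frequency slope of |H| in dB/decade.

-20 dB/decade

Each pole contributes −20 dB/decade at high frequency; each zero contributes +20 dB/decade.
Net: 0 zero(s) − 1 pole(s) → -20 dB/decade.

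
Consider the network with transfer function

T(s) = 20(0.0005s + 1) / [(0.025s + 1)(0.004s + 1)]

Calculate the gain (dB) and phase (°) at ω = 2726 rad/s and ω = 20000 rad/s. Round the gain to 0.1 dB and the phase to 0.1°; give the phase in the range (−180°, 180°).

ω = 2726: -26.9 dB, -120.2°; ω = 20000: -46.0 dB, -94.9°

At ω = 2726 rad/s:
zero (1 + j2726·0.0005) = 1 + j1.363 → |·| ≈ 1.6905, ∠ ≈ 53.73°
pole (1 + j2726·0.025) = 1 + j68.15 → |·| ≈ 68.157, ∠ ≈ 89.16°
pole (1 + j2726·0.004) = 1 + j10.904 → |·| ≈ 10.95, ∠ ≈ 84.76°
|T| = 20 · 1.6905 / (68.157 · 10.95) ≈ 0.045302
Gain = 20 log₁₀(0.045302) ≈ -26.88 dB
∠T = (53.73°) − (89.16° + 84.76°) = -120.19°

At ω = 20000 rad/s:
zero (1 + j20000·0.0005) = 1 + j10 → |·| ≈ 10.05, ∠ ≈ 84.29°
pole (1 + j20000·0.025) = 1 + j500 → |·| ≈ 500, ∠ ≈ 89.89°
pole (1 + j20000·0.004) = 1 + j80 → |·| ≈ 80.006, ∠ ≈ 89.28°
|T| = 20 · 10.05 / (500 · 80.006) ≈ 0.0050246
Gain = 20 log₁₀(0.0050246) ≈ -45.98 dB
∠T = (84.29°) − (89.89° + 89.28°) = -94.88°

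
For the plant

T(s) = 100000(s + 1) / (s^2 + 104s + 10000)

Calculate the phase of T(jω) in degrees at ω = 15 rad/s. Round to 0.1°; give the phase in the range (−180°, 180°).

77.1°

At s = jω = j15:
zero (s+1): 1 + j15 → |·| = √(1²+15²) = √226 ≈ 15.033, ∠ = arctan(15/1) ≈ 86.19°
quadratic: (j15)² + 104·j15 + 10000 = 9775 + j1560 → |·| ≈ 9898.7, ∠ ≈ 9.07°
∠T = 86.19° − 9.07° = 77.12°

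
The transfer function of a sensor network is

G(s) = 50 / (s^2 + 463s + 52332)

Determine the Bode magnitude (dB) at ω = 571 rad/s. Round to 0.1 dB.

Substitute s = j571:
Numerator: 50 = 50 + j0
Denominator: (j571)^2 + 463(j571) + 52332 = -273709 + j264373
|N| = √(50² + 0²) ≈ 50, ∠N ≈ 0.00°
|D| = √(273709² + 264373²) ≈ 3.8054e+05, ∠D ≈ 135.99°
|G| = 50 / 3.8054e+05 ≈ 0.00013139
Gain = 20 log₁₀(0.00013139) ≈ -77.63 dB

-77.6 dB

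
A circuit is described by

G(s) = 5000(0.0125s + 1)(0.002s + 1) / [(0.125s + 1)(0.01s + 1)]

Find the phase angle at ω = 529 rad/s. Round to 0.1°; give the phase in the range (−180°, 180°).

At ω = 529 rad/s:
zero (1 + j529·0.0125) = 1 + j6.6125 → |·| ≈ 6.6877, ∠ ≈ 81.40°
zero (1 + j529·0.002) = 1 + j1.058 → |·| ≈ 1.4558, ∠ ≈ 46.61°
pole (1 + j529·0.125) = 1 + j66.125 → |·| ≈ 66.133, ∠ ≈ 89.13°
pole (1 + j529·0.01) = 1 + j5.29 → |·| ≈ 5.3837, ∠ ≈ 79.30°
∠G = (81.40° + 46.61°) − (89.13° + 79.30°) = -40.42°

-40.4°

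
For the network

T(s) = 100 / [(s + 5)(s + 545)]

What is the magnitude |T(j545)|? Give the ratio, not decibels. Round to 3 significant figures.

At s = jω = j545:
pole (s+5): 5 + j545 → |·| = √(5²+545²) = √297050 ≈ 545.02, ∠ = arctan(545/5) ≈ 89.47°
pole (s+545): 545 + j545 → |·| = √(545²+545²) = √594050 ≈ 770.75, ∠ = arctan(545/545) ≈ 45.00°
|T| = 100 / 4.2007e+05 ≈ 0.00023806

0.000238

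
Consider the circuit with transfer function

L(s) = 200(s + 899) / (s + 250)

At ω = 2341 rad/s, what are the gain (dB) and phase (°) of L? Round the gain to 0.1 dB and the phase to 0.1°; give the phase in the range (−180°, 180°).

46.6 dB, -14.9°

At s = jω = j2341:
zero (s+899): 899 + j2341 → |·| = √(899²+2341²) = √6288482 ≈ 2507.7, ∠ = arctan(2341/899) ≈ 68.99°
pole (s+250): 250 + j2341 → |·| = √(250²+2341²) = √5542781 ≈ 2354.3, ∠ = arctan(2341/250) ≈ 83.90°
|L| = 200 · 2507.7 / 2354.3 ≈ 213.03
Gain = 20 log₁₀(213.03) ≈ 46.57 dB
∠L = 68.99° − 83.90° = -14.91°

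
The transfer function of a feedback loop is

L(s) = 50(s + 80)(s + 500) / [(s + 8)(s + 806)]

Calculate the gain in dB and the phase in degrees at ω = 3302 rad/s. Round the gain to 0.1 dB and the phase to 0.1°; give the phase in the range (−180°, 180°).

At s = jω = j3302:
zero (s+80): 80 + j3302 → |·| = √(80²+3302²) = √10909604 ≈ 3303, ∠ = arctan(3302/80) ≈ 88.61°
zero (s+500): 500 + j3302 → |·| = √(500²+3302²) = √11153204 ≈ 3339.6, ∠ = arctan(3302/500) ≈ 81.39°
pole (s+8): 8 + j3302 → |·| = √(8²+3302²) = √10903268 ≈ 3302, ∠ = arctan(3302/8) ≈ 89.86°
pole (s+806): 806 + j3302 → |·| = √(806²+3302²) = √11552840 ≈ 3398.9, ∠ = arctan(3302/806) ≈ 76.28°
|L| = 50 · 1.1031e+07 / 1.1223e+07 ≈ 49.145
Gain = 20 log₁₀(49.145) ≈ 33.83 dB
∠L = 170.00° − 166.14° = 3.86°

33.8 dB, 3.9°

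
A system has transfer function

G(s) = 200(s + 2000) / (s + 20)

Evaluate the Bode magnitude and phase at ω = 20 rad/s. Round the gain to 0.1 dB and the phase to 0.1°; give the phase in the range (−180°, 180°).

At s = jω = j20:
zero (s+2000): 2000 + j20 → |·| = √(2000²+20²) = √4000400 ≈ 2000.1, ∠ = arctan(20/2000) ≈ 0.57°
pole (s+20): 20 + j20 → |·| = √(20²+20²) = √800 ≈ 28.284, ∠ = arctan(20/20) ≈ 45.00°
|G| = 200 · 2000.1 / 28.284 ≈ 14143
Gain = 20 log₁₀(14143) ≈ 83.01 dB
∠G = 0.57° − 45.00° = -44.43°

83.0 dB, -44.4°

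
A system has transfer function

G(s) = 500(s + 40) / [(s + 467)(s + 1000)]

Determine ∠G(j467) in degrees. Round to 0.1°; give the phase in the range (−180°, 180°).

15.1°

At s = jω = j467:
zero (s+40): 40 + j467 → |·| = √(40²+467²) = √219689 ≈ 468.71, ∠ = arctan(467/40) ≈ 85.10°
pole (s+467): 467 + j467 → |·| = √(467²+467²) = √436178 ≈ 660.44, ∠ = arctan(467/467) ≈ 45.00°
pole (s+1000): 1000 + j467 → |·| = √(1000²+467²) = √1218089 ≈ 1103.7, ∠ = arctan(467/1000) ≈ 25.03°
∠G = 85.10° − 70.03° = 15.07°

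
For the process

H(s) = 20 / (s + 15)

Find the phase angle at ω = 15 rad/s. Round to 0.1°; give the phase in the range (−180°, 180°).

Substitute s = j15:
Numerator: 20 = 20 + j0
Denominator: (j15) + 15 = 15 + j15
|N| = √(20² + 0²) ≈ 20, ∠N ≈ 0.00°
|D| = √(15² + 15²) ≈ 21.213, ∠D ≈ 45.00°
∠H = 0.00° − 45.00° = -45.00°

-45.0°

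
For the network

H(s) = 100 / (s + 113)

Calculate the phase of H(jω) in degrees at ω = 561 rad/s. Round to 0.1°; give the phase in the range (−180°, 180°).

-78.6°

At s = jω = j561:
pole (s+113): 113 + j561 → |·| = √(113²+561²) = √327490 ≈ 572.27, ∠ = arctan(561/113) ≈ 78.61°
∠H = 0.00° − 78.61° = -78.61°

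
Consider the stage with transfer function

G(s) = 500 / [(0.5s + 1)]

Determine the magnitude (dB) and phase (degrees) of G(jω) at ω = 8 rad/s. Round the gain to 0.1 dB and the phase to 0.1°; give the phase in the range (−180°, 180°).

41.7 dB, -76.0°

At ω = 8 rad/s:
pole (1 + j8·0.5) = 1 + j4 → |·| ≈ 4.1231, ∠ ≈ 75.96°
|G| = 500 · 1 / (4.1231) ≈ 121.27
Gain = 20 log₁₀(121.27) ≈ 41.68 dB
∠G = (0°) − (75.96°) = -75.96°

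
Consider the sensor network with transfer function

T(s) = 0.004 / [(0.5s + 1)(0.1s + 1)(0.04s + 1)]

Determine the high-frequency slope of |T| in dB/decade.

Each pole contributes −20 dB/decade at high frequency; each zero contributes +20 dB/decade.
Net: 0 zero(s) − 3 pole(s) → -60 dB/decade.

-60 dB/decade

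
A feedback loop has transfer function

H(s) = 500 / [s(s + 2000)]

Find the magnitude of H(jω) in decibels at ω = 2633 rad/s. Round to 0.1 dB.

-84.8 dB

At s = jω = j2633:
pole (s+2000): 2000 + j2633 → |·| = √(2000²+2633²) = √10932689 ≈ 3306.5, ∠ = arctan(2633/2000) ≈ 52.78°
pole at origin: |s| = 2633, ∠ = 90.00° (in denominator)
|H| = 500 / 8.706e+06 ≈ 5.7432e-05
Gain = 20 log₁₀(5.7432e-05) ≈ -84.82 dB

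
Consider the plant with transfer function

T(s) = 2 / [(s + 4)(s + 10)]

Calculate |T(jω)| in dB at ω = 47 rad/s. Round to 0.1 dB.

At s = jω = j47:
pole (s+4): 4 + j47 → |·| = √(4²+47²) = √2225 ≈ 47.17, ∠ = arctan(47/4) ≈ 85.14°
pole (s+10): 10 + j47 → |·| = √(10²+47²) = √2309 ≈ 48.052, ∠ = arctan(47/10) ≈ 77.99°
|T| = 2 / 2266.6 ≈ 0.00088238
Gain = 20 log₁₀(0.00088238) ≈ -61.09 dB

-61.1 dB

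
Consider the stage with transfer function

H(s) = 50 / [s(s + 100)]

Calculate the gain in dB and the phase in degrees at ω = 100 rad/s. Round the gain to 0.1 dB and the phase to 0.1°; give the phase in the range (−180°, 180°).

-49.0 dB, -135.0°

At s = jω = j100:
pole (s+100): 100 + j100 → |·| = √(100²+100²) = √20000 ≈ 141.42, ∠ = arctan(100/100) ≈ 45.00°
pole at origin: |s| = 100, ∠ = 90.00° (in denominator)
|H| = 50 / 14142 ≈ 0.0035356
Gain = 20 log₁₀(0.0035356) ≈ -49.03 dB
∠H = 0.00° − 135.00° = -135.00°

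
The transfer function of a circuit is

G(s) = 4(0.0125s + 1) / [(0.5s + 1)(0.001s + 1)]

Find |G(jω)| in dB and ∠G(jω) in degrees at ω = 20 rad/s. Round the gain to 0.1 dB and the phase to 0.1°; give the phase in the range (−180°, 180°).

At ω = 20 rad/s:
zero (1 + j20·0.0125) = 1 + j0.25 → |·| ≈ 1.0308, ∠ ≈ 14.04°
pole (1 + j20·0.5) = 1 + j10 → |·| ≈ 10.05, ∠ ≈ 84.29°
pole (1 + j20·0.001) = 1 + j0.02 → |·| ≈ 1.0002, ∠ ≈ 1.15°
|G| = 4 · 1.0308 / (10.05 · 1.0002) ≈ 0.41019
Gain = 20 log₁₀(0.41019) ≈ -7.74 dB
∠G = (14.04°) − (84.29° + 1.15°) = -71.40°

-7.7 dB, -71.4°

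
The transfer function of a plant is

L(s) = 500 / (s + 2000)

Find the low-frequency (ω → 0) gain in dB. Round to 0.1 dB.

-12.0 dB

L(0) = 500 / 2000 = 0.25
20 log₁₀(0.25) ≈ -12.04 dB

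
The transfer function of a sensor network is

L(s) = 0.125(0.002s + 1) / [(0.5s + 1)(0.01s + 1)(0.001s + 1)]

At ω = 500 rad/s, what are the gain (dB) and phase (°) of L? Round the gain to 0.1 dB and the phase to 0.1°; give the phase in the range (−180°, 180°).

-78.1 dB, -150.0°

At ω = 500 rad/s:
zero (1 + j500·0.002) = 1 + j1 → |·| ≈ 1.4142, ∠ ≈ 45.00°
pole (1 + j500·0.5) = 1 + j250 → |·| ≈ 250, ∠ ≈ 89.77°
pole (1 + j500·0.01) = 1 + j5 → |·| ≈ 5.099, ∠ ≈ 78.69°
pole (1 + j500·0.001) = 1 + j0.5 → |·| ≈ 1.118, ∠ ≈ 26.57°
|L| = 0.125 · 1.4142 / (250 · 5.099 · 1.118) ≈ 0.00012404
Gain = 20 log₁₀(0.00012404) ≈ -78.13 dB
∠L = (45.00°) − (89.77° + 78.69° + 26.57°) = -150.03°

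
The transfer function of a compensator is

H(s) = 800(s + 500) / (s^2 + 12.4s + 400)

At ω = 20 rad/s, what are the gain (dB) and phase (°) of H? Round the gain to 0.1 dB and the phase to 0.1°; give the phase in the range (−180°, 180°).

At s = jω = j20:
zero (s+500): 500 + j20 → |·| = √(500²+20²) = √250400 ≈ 500.4, ∠ = arctan(20/500) ≈ 2.29°
quadratic: (j20)² + 12.4·j20 + 400 = 0 + j248 → |·| ≈ 248, ∠ ≈ 90.00°
|H| = 800 · 500.4 / 248 ≈ 1614.2
Gain = 20 log₁₀(1614.2) ≈ 64.16 dB
∠H = 2.29° − 90.00° = -87.71°

64.2 dB, -87.7°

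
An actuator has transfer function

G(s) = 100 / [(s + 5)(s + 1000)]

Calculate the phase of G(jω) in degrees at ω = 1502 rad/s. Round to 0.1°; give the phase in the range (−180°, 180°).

-146.2°

At s = jω = j1502:
pole (s+5): 5 + j1502 → |·| = √(5²+1502²) = √2256029 ≈ 1502, ∠ = arctan(1502/5) ≈ 89.81°
pole (s+1000): 1000 + j1502 → |·| = √(1000²+1502²) = √3256004 ≈ 1804.4, ∠ = arctan(1502/1000) ≈ 56.35°
∠G = 0.00° − 146.16° = -146.16°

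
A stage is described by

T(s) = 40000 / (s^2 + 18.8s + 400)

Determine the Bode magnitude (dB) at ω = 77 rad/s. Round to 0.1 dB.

16.9 dB

At s = jω = j77:
quadratic: (j77)² + 18.8·j77 + 400 = -5529 + j1447.6 → |·| ≈ 5715.4, ∠ ≈ 165.33°
|T| = 40000 / 5715.4 ≈ 6.9986
Gain = 20 log₁₀(6.9986) ≈ 16.90 dB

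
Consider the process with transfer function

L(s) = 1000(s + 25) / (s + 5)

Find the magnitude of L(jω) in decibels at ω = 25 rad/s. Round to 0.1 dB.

62.8 dB

At s = jω = j25:
zero (s+25): 25 + j25 → |·| = √(25²+25²) = √1250 ≈ 35.355, ∠ = arctan(25/25) ≈ 45.00°
pole (s+5): 5 + j25 → |·| = √(5²+25²) = √650 ≈ 25.495, ∠ = arctan(25/5) ≈ 78.69°
|L| = 1000 · 35.355 / 25.495 ≈ 1386.7
Gain = 20 log₁₀(1386.7) ≈ 62.84 dB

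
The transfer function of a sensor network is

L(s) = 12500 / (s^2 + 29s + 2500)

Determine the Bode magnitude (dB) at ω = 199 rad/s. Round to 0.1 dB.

At s = jω = j199:
quadratic: (j199)² + 29·j199 + 2500 = -37101 + j5771 → |·| ≈ 37547, ∠ ≈ 171.16°
|L| = 12500 / 37547 ≈ 0.33292
Gain = 20 log₁₀(0.33292) ≈ -9.55 dB

-9.6 dB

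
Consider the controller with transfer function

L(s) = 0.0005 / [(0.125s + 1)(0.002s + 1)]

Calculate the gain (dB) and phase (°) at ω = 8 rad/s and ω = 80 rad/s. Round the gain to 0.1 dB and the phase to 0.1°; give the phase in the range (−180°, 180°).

At ω = 8 rad/s:
pole (1 + j8·0.125) = 1 + j1 → |·| ≈ 1.4142, ∠ ≈ 45.00°
pole (1 + j8·0.002) = 1 + j0.016 → |·| ≈ 1.0001, ∠ ≈ 0.92°
|L| = 0.0005 · 1 / (1.4142 · 1.0001) ≈ 0.00035352
Gain = 20 log₁₀(0.00035352) ≈ -69.03 dB
∠L = (0°) − (45.00° + 0.92°) = -45.92°

At ω = 80 rad/s:
pole (1 + j80·0.125) = 1 + j10 → |·| ≈ 10.05, ∠ ≈ 84.29°
pole (1 + j80·0.002) = 1 + j0.16 → |·| ≈ 1.0127, ∠ ≈ 9.09°
|L| = 0.0005 · 1 / (10.05 · 1.0127) ≈ 4.9127e-05
Gain = 20 log₁₀(4.9127e-05) ≈ -86.17 dB
∠L = (0°) − (84.29° + 9.09°) = -93.38°

ω = 8: -69.0 dB, -45.9°; ω = 80: -86.2 dB, -93.4°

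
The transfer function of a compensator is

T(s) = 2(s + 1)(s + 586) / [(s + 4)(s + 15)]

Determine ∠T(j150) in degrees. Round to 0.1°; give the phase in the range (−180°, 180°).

-68.8°

At s = jω = j150:
zero (s+1): 1 + j150 → |·| = √(1²+150²) = √22501 ≈ 150, ∠ = arctan(150/1) ≈ 89.62°
zero (s+586): 586 + j150 → |·| = √(586²+150²) = √365896 ≈ 604.89, ∠ = arctan(150/586) ≈ 14.36°
pole (s+4): 4 + j150 → |·| = √(4²+150²) = √22516 ≈ 150.05, ∠ = arctan(150/4) ≈ 88.47°
pole (s+15): 15 + j150 → |·| = √(15²+150²) = √22725 ≈ 150.75, ∠ = arctan(150/15) ≈ 84.29°
∠T = 103.98° − 172.76° = -68.78°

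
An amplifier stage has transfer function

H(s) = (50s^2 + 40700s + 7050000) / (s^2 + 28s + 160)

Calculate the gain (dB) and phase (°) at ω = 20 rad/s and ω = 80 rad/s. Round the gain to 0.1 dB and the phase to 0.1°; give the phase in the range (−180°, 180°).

ω = 20: 81.3 dB, -106.6°; ω = 80: 61.0 dB, -134.4°

Substitute s = j20:
Numerator: 50(j20)^2 + 40700(j20) + 7050000 = 7030000 + j814000
Denominator: (j20)^2 + 28(j20) + 160 = -240 + j560
|N| = √(7030000² + 814000²) ≈ 7.077e+06, ∠N ≈ 6.60°
|D| = √(240² + 560²) ≈ 609.26, ∠D ≈ 113.20°
|H| = 7.077e+06 / 609.26 ≈ 11616
Gain = 20 log₁₀(11616) ≈ 81.30 dB
∠H = 6.60° − 113.20° = -106.60°

Substitute s = j80:
Numerator: 50(j80)^2 + 40700(j80) + 7050000 = 6730000 + j3256000
Denominator: (j80)^2 + 28(j80) + 160 = -6240 + j2240
|N| = √(6730000² + 3256000²) ≈ 7.4763e+06, ∠N ≈ 25.82°
|D| = √(6240² + 2240²) ≈ 6629.9, ∠D ≈ 160.25°
|H| = 7.4763e+06 / 6629.9 ≈ 1127.7
Gain = 20 log₁₀(1127.7) ≈ 61.04 dB
∠H = 25.82° − 160.25° = -134.43°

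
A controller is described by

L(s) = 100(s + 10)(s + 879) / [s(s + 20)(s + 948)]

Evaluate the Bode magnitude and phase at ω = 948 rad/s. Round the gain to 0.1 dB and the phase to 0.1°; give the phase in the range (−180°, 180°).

-19.9 dB, -87.2°

At s = jω = j948:
zero (s+10): 10 + j948 → |·| = √(10²+948²) = √898804 ≈ 948.05, ∠ = arctan(948/10) ≈ 89.40°
zero (s+879): 879 + j948 → |·| = √(879²+948²) = √1671345 ≈ 1292.8, ∠ = arctan(948/879) ≈ 47.16°
pole (s+20): 20 + j948 → |·| = √(20²+948²) = √899104 ≈ 948.21, ∠ = arctan(948/20) ≈ 88.79°
pole (s+948): 948 + j948 → |·| = √(948²+948²) = √1797408 ≈ 1340.7, ∠ = arctan(948/948) ≈ 45.00°
pole at origin: |s| = 948, ∠ = 90.00° (in denominator)
|L| = 100 · 1.2256e+06 / 1.2052e+09 ≈ 0.10169
Gain = 20 log₁₀(0.10169) ≈ -19.85 dB
∠L = 136.56° − 223.79° = -87.23°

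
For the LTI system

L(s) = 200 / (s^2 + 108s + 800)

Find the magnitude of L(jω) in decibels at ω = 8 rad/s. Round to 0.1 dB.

Substitute s = j8:
Numerator: 200 = 200 + j0
Denominator: (j8)^2 + 108(j8) + 800 = 736 + j864
|N| = √(200² + 0²) ≈ 200, ∠N ≈ 0.00°
|D| = √(736² + 864²) ≈ 1135, ∠D ≈ 49.57°
|L| = 200 / 1135 ≈ 0.17621
Gain = 20 log₁₀(0.17621) ≈ -15.08 dB

-15.1 dB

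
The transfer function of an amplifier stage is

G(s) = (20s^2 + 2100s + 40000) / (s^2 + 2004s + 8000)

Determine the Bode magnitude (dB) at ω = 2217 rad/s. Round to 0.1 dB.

23.4 dB

Substitute s = j2217:
Numerator: 20(j2217)^2 + 2100(j2217) + 40000 = -98261780 + j4655700
Denominator: (j2217)^2 + 2004(j2217) + 8000 = -4907089 + j4442868
|N| = √(98261780² + 4655700²) ≈ 9.8372e+07, ∠N ≈ 177.29°
|D| = √(4907089² + 4442868²) ≈ 6.6196e+06, ∠D ≈ 137.84°
|G| = 9.8372e+07 / 6.6196e+06 ≈ 14.861
Gain = 20 log₁₀(14.861) ≈ 23.44 dB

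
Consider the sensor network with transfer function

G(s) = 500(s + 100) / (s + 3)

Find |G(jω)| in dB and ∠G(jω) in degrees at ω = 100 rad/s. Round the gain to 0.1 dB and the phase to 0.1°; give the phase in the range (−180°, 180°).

57.0 dB, -43.3°

At s = jω = j100:
zero (s+100): 100 + j100 → |·| = √(100²+100²) = √20000 ≈ 141.42, ∠ = arctan(100/100) ≈ 45.00°
pole (s+3): 3 + j100 → |·| = √(3²+100²) = √10009 ≈ 100.04, ∠ = arctan(100/3) ≈ 88.28°
|G| = 500 · 141.42 / 100.04 ≈ 706.82
Gain = 20 log₁₀(706.82) ≈ 56.99 dB
∠G = 45.00° − 88.28° = -43.28°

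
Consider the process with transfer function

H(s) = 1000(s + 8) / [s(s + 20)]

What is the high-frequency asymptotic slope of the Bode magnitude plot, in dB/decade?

Each pole contributes −20 dB/decade at high frequency; each zero contributes +20 dB/decade.
Net: 1 zero(s) − 2 pole(s) → -20 dB/decade.

-20 dB/decade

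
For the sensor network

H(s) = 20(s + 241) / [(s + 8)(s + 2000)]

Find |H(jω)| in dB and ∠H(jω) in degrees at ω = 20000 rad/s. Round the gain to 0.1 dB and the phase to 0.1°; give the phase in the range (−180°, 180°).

-60.0 dB, -85.0°

At s = jω = j20000:
zero (s+241): 241 + j20000 → |·| = √(241²+20000²) = √400058081 ≈ 20001, ∠ = arctan(20000/241) ≈ 89.31°
pole (s+8): 8 + j20000 → |·| = √(8²+20000²) = √400000064 ≈ 20000, ∠ = arctan(20000/8) ≈ 89.98°
pole (s+2000): 2000 + j20000 → |·| = √(2000²+20000²) = √404000000 ≈ 20100, ∠ = arctan(20000/2000) ≈ 84.29°
|H| = 20 · 20001 / 4.02e+08 ≈ 0.00099507
Gain = 20 log₁₀(0.00099507) ≈ -60.04 dB
∠H = 89.31° − 174.27° = -84.96°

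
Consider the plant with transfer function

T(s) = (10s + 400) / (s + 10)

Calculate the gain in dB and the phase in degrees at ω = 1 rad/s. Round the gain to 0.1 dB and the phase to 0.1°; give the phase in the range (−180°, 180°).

32.0 dB, -4.3°

Substitute s = j1:
Numerator: 10(j1) + 400 = 400 + j10
Denominator: (j1) + 10 = 10 + j1
|N| = √(400² + 10²) ≈ 400.12, ∠N ≈ 1.43°
|D| = √(10² + 1²) ≈ 10.05, ∠D ≈ 5.71°
|T| = 400.12 / 10.05 ≈ 39.813
Gain = 20 log₁₀(39.813) ≈ 32.00 dB
∠T = 1.43° − 5.71° = -4.28°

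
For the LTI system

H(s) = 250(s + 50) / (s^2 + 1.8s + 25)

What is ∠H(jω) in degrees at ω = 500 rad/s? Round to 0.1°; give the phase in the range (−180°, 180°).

-95.5°

At s = jω = j500:
zero (s+50): 50 + j500 → |·| = √(50²+500²) = √252500 ≈ 502.49, ∠ = arctan(500/50) ≈ 84.29°
quadratic: (j500)² + 1.8·j500 + 25 = -249975 + j900 → |·| ≈ 2.4998e+05, ∠ ≈ 179.79°
∠H = 84.29° − 179.79° = -95.50°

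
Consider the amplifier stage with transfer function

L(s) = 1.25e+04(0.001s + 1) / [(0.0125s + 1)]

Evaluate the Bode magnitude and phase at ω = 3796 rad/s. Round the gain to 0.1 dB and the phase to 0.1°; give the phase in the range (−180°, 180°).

At ω = 3796 rad/s:
zero (1 + j3796·0.001) = 1 + j3.796 → |·| ≈ 3.9255, ∠ ≈ 75.24°
pole (1 + j3796·0.0125) = 1 + j47.45 → |·| ≈ 47.461, ∠ ≈ 88.79°
|L| = 1.25e+04 · 3.9255 / (47.461) ≈ 1033.9
Gain = 20 log₁₀(1033.9) ≈ 60.29 dB
∠L = (75.24°) − (88.79°) = -13.55°

60.3 dB, -13.6°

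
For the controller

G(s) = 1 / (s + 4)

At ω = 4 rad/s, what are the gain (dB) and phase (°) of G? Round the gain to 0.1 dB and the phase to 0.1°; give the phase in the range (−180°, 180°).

Substitute s = j4:
Numerator: 1 = 1 + j0
Denominator: (j4) + 4 = 4 + j4
|N| = √(1² + 0²) ≈ 1, ∠N ≈ 0.00°
|D| = √(4² + 4²) ≈ 5.6569, ∠D ≈ 45.00°
|G| = 1 / 5.6569 ≈ 0.17678
Gain = 20 log₁₀(0.17678) ≈ -15.05 dB
∠G = 0.00° − 45.00° = -45.00°

-15.1 dB, -45.0°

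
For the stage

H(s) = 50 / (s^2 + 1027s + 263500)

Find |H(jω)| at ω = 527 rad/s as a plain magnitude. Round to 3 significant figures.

9.24e-05

Substitute s = j527:
Numerator: 50 = 50 + j0
Denominator: (j527)^2 + 1027(j527) + 263500 = -14229 + j541229
|N| = √(50² + 0²) ≈ 50, ∠N ≈ 0.00°
|D| = √(14229² + 541229²) ≈ 5.4142e+05, ∠D ≈ 91.51°
|H| = 50 / 5.4142e+05 ≈ 9.235e-05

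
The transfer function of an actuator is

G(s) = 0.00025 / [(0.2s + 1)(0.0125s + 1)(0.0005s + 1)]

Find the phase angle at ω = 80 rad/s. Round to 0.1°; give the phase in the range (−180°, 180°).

At ω = 80 rad/s:
pole (1 + j80·0.2) = 1 + j16 → |·| ≈ 16.031, ∠ ≈ 86.42°
pole (1 + j80·0.0125) = 1 + j1 → |·| ≈ 1.4142, ∠ ≈ 45.00°
pole (1 + j80·0.0005) = 1 + j0.04 → |·| ≈ 1.0008, ∠ ≈ 2.29°
∠G = (0°) − (86.42° + 45.00° + 2.29°) = -133.71°

-133.7°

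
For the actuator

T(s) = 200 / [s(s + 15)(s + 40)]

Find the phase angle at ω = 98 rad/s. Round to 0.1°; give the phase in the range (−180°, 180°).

At s = jω = j98:
pole (s+15): 15 + j98 → |·| = √(15²+98²) = √9829 ≈ 99.141, ∠ = arctan(98/15) ≈ 81.30°
pole (s+40): 40 + j98 → |·| = √(40²+98²) = √11204 ≈ 105.85, ∠ = arctan(98/40) ≈ 67.80°
pole at origin: |s| = 98, ∠ = 90.00° (in denominator)
∠T = 0.00° − 239.10° = -239.10° ≡ 120.90° (principal value)

120.9°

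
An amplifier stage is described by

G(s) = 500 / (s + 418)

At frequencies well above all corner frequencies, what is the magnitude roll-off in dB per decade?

-20 dB/decade

Each pole contributes −20 dB/decade at high frequency; each zero contributes +20 dB/decade.
Net: 0 zero(s) − 1 pole(s) → -20 dB/decade.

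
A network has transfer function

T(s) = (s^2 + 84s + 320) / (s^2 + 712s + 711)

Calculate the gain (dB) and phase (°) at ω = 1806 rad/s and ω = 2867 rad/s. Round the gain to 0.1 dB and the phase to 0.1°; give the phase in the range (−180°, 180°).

ω = 1806: -0.6 dB, 18.9°; ω = 2867: -0.3 dB, 12.3°

Substitute s = j1806:
Numerator: (j1806)^2 + 84(j1806) + 320 = -3261316 + j151704
Denominator: (j1806)^2 + 712(j1806) + 711 = -3260925 + j1285872
|N| = √(3261316² + 151704²) ≈ 3.2648e+06, ∠N ≈ 177.34°
|D| = √(3260925² + 1285872²) ≈ 3.5053e+06, ∠D ≈ 158.48°
|T| = 3.2648e+06 / 3.5053e+06 ≈ 0.93139
Gain = 20 log₁₀(0.93139) ≈ -0.62 dB
∠T = 177.34° − 158.48° = 18.86°

Substitute s = j2867:
Numerator: (j2867)^2 + 84(j2867) + 320 = -8219369 + j240828
Denominator: (j2867)^2 + 712(j2867) + 711 = -8218978 + j2041304
|N| = √(8219369² + 240828²) ≈ 8.2229e+06, ∠N ≈ 178.32°
|D| = √(8218978² + 2041304²) ≈ 8.4687e+06, ∠D ≈ 166.05°
|T| = 8.2229e+06 / 8.4687e+06 ≈ 0.97098
Gain = 20 log₁₀(0.97098) ≈ -0.26 dB
∠T = 178.32° − 166.05° = 12.27°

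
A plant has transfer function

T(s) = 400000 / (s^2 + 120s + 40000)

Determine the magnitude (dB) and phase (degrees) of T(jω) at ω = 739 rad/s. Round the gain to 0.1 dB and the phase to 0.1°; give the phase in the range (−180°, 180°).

At s = jω = j739:
quadratic: (j739)² + 120·j739 + 40000 = -506121 + j88680 → |·| ≈ 5.1383e+05, ∠ ≈ 170.06°
|T| = 400000 / 5.1383e+05 ≈ 0.77847
Gain = 20 log₁₀(0.77847) ≈ -2.18 dB
∠T = 0.00° − 170.06° = -170.06°

-2.2 dB, -170.1°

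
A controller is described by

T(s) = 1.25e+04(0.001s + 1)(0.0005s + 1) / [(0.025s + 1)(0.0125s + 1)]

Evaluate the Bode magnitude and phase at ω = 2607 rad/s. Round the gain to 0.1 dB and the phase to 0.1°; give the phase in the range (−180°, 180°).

At ω = 2607 rad/s:
zero (1 + j2607·0.001) = 1 + j2.607 → |·| ≈ 2.7922, ∠ ≈ 69.01°
zero (1 + j2607·0.0005) = 1 + j1.3035 → |·| ≈ 1.6429, ∠ ≈ 52.51°
pole (1 + j2607·0.025) = 1 + j65.175 → |·| ≈ 65.183, ∠ ≈ 89.12°
pole (1 + j2607·0.0125) = 1 + j32.5875 → |·| ≈ 32.603, ∠ ≈ 88.24°
|T| = 1.25e+04 · 2.7922 · 1.6429 / (65.183 · 32.603) ≈ 26.982
Gain = 20 log₁₀(26.982) ≈ 28.62 dB
∠T = (69.01° + 52.51°) − (89.12° + 88.24°) = -55.84°

28.6 dB, -55.8°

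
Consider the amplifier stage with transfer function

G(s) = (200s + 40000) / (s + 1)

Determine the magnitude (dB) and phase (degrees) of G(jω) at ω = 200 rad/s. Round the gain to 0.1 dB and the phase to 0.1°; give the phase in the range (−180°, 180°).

Substitute s = j200:
Numerator: 200(j200) + 40000 = 40000 + j40000
Denominator: (j200) + 1 = 1 + j200
|N| = √(40000² + 40000²) ≈ 56569, ∠N ≈ 45.00°
|D| = √(1² + 200²) ≈ 200, ∠D ≈ 89.71°
|G| = 56569 / 200 ≈ 282.85
Gain = 20 log₁₀(282.85) ≈ 49.03 dB
∠G = 45.00° − 89.71° = -44.71°

49.0 dB, -44.7°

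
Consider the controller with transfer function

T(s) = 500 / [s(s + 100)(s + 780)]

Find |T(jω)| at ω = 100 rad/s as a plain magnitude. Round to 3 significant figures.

At s = jω = j100:
pole (s+100): 100 + j100 → |·| = √(100²+100²) = √20000 ≈ 141.42, ∠ = arctan(100/100) ≈ 45.00°
pole (s+780): 780 + j100 → |·| = √(780²+100²) = √618400 ≈ 786.38, ∠ = arctan(100/780) ≈ 7.31°
pole at origin: |s| = 100, ∠ = 90.00° (in denominator)
|T| = 500 / 1.1121e+07 ≈ 4.496e-05

4.50e-05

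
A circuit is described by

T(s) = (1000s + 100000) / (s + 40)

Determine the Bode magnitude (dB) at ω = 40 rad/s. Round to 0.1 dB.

Substitute s = j40:
Numerator: 1000(j40) + 100000 = 100000 + j40000
Denominator: (j40) + 40 = 40 + j40
|N| = √(100000² + 40000²) ≈ 1.077e+05, ∠N ≈ 21.80°
|D| = √(40² + 40²) ≈ 56.569, ∠D ≈ 45.00°
|T| = 1.077e+05 / 56.569 ≈ 1903.9
Gain = 20 log₁₀(1903.9) ≈ 65.59 dB

65.6 dB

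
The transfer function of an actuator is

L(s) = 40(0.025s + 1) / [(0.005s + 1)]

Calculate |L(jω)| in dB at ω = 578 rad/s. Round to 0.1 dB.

At ω = 578 rad/s:
zero (1 + j578·0.025) = 1 + j14.45 → |·| ≈ 14.485, ∠ ≈ 86.04°
pole (1 + j578·0.005) = 1 + j2.89 → |·| ≈ 3.0581, ∠ ≈ 70.91°
|L| = 40 · 14.485 / (3.0581) ≈ 189.46
Gain = 20 log₁₀(189.46) ≈ 45.55 dB

45.6 dB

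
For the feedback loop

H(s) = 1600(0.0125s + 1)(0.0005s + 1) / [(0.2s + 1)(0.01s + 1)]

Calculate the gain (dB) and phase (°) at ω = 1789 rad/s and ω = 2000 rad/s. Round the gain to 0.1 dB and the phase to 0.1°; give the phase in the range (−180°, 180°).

ω = 1789: 17.5 dB, -47.4°; ω = 2000: 17.0 dB, -44.3°

At ω = 1789 rad/s:
zero (1 + j1789·0.0125) = 1 + j22.3625 → |·| ≈ 22.385, ∠ ≈ 87.44°
zero (1 + j1789·0.0005) = 1 + j0.8945 → |·| ≈ 1.3417, ∠ ≈ 41.81°
pole (1 + j1789·0.2) = 1 + j357.8 → |·| ≈ 357.8, ∠ ≈ 89.84°
pole (1 + j1789·0.01) = 1 + j17.89 → |·| ≈ 17.918, ∠ ≈ 86.80°
|H| = 1600 · 22.385 · 1.3417 / (357.8 · 17.918) ≈ 7.4955
Gain = 20 log₁₀(7.4955) ≈ 17.50 dB
∠H = (87.44° + 41.81°) − (89.84° + 86.80°) = -47.39°

At ω = 2000 rad/s:
zero (1 + j2000·0.0125) = 1 + j25 → |·| ≈ 25.02, ∠ ≈ 87.71°
zero (1 + j2000·0.0005) = 1 + j1 → |·| ≈ 1.4142, ∠ ≈ 45.00°
pole (1 + j2000·0.2) = 1 + j400 → |·| ≈ 400, ∠ ≈ 89.86°
pole (1 + j2000·0.01) = 1 + j20 → |·| ≈ 20.025, ∠ ≈ 87.14°
|H| = 1600 · 25.02 · 1.4142 / (400 · 20.025) ≈ 7.0678
Gain = 20 log₁₀(7.0678) ≈ 16.99 dB
∠H = (87.71° + 45.00°) − (89.86° + 87.14°) = -44.29°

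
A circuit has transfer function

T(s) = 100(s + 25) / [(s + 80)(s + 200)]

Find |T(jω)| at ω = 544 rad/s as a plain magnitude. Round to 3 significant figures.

0.171

At s = jω = j544:
zero (s+25): 25 + j544 → |·| = √(25²+544²) = √296561 ≈ 544.57, ∠ = arctan(544/25) ≈ 87.37°
pole (s+80): 80 + j544 → |·| = √(80²+544²) = √302336 ≈ 549.85, ∠ = arctan(544/80) ≈ 81.63°
pole (s+200): 200 + j544 → |·| = √(200²+544²) = √335936 ≈ 579.6, ∠ = arctan(544/200) ≈ 69.81°
|T| = 100 · 544.57 / 3.1869e+05 ≈ 0.17088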